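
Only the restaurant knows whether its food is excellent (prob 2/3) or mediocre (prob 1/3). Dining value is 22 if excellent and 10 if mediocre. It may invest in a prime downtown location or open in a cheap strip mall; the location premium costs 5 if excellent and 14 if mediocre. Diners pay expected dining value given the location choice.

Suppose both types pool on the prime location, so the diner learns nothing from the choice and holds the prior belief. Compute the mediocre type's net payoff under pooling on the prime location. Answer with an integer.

Pooled price premium = 2/3·22 + 1/3·10 = 18.
mediocre pays cost 14 for the prime location, so net payoff = 18 − 14 = 4.

4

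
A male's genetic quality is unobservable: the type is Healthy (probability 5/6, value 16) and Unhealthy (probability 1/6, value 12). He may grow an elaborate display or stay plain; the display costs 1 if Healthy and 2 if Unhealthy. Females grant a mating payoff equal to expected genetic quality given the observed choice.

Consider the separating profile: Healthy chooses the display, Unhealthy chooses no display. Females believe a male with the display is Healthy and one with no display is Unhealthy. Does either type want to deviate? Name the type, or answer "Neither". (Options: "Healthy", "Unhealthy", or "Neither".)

The display pays 16; no display pays 12.
Healthy: assigned the display, nets 16 − 1 = 15; deviating to no display nets 12.
Unhealthy: assigned no display, nets 12; deviating to the display nets 16 − 2 = 14.
The Unhealthy type gains 2 by deviating.

Unhealthy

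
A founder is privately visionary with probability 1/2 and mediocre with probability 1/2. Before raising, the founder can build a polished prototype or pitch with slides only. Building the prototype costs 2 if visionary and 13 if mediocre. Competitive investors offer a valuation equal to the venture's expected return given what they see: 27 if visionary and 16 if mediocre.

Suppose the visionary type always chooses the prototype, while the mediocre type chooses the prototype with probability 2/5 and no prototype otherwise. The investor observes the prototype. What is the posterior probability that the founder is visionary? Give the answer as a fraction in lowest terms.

5/7

P(the prototype) = (1/2)·1 + (1/2)·(2/5) = 7/10.
By Bayes' rule, P(visionary | the prototype) = (1/2) / (7/10) = 5/7.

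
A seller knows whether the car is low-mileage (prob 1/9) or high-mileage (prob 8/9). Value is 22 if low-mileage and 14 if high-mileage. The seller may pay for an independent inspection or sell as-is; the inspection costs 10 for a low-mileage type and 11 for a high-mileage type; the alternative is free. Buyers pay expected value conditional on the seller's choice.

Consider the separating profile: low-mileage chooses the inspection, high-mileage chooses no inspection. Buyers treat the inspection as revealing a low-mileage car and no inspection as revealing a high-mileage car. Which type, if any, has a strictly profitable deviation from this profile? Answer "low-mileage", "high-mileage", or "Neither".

The inspection pays 22; no inspection pays 14.
low-mileage: assigned the inspection, nets 22 − 10 = 12; deviating to no inspection nets 14.
high-mileage: assigned no inspection, nets 14; deviating to the inspection nets 22 − 11 = 11.
The low-mileage type gains 2 by deviating.

low-mileage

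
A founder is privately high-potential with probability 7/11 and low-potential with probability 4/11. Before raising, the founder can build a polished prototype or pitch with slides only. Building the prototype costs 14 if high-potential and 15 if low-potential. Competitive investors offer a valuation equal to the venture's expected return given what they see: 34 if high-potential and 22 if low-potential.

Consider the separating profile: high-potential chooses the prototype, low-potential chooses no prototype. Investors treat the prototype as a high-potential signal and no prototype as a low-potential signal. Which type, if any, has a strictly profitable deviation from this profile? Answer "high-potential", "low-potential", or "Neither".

high-potential

The prototype pays 34; no prototype pays 22.
high-potential: assigned the prototype, nets 34 − 14 = 20; deviating to no prototype nets 22.
low-potential: assigned no prototype, nets 22; deviating to the prototype nets 34 − 15 = 19.
The high-potential type gains 2 by deviating.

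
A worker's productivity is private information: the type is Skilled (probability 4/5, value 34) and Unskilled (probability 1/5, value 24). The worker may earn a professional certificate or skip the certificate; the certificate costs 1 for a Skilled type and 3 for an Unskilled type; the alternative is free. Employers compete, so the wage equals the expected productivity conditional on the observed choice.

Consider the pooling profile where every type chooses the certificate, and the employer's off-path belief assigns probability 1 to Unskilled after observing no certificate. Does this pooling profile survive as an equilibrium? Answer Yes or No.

Yes

On path, the employer holds the prior and pays 4/5·34 + 1/5·24 = 32. Off path (no certificate), believing Unskilled, it pays 24.
Skilled: the certificate nets 32 − 1 = 31; no certificate nets 24. Skilled stays.
Unskilled: the certificate nets 32 − 3 = 29; no certificate nets 24. Unskilled stays.
No type deviates, so pooling is sustained.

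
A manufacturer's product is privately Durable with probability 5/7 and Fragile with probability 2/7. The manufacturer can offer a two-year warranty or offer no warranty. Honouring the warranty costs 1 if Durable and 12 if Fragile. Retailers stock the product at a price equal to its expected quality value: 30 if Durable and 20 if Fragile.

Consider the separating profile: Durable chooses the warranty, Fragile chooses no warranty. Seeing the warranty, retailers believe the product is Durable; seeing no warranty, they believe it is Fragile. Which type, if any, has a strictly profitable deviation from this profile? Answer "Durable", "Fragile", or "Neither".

The warranty pays 30; no warranty pays 20.
Durable: assigned the warranty, nets 30 − 1 = 29; deviating to no warranty nets 20.
Fragile: assigned no warranty, nets 20; deviating to the warranty nets 30 − 12 = 18.
Both types strictly prefer their assigned action; no profitable deviation.

Neither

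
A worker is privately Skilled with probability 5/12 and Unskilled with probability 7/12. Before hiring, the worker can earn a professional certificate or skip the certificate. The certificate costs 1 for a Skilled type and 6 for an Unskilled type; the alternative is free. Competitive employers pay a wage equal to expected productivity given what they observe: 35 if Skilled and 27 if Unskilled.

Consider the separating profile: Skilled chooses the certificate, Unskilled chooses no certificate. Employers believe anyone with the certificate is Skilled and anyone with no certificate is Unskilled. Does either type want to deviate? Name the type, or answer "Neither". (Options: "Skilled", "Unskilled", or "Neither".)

Unskilled

The certificate pays 35; no certificate pays 27.
Skilled: assigned the certificate, nets 35 − 1 = 34; deviating to no certificate nets 27.
Unskilled: assigned no certificate, nets 27; deviating to the certificate nets 35 − 6 = 29.
The Unskilled type gains 2 by deviating.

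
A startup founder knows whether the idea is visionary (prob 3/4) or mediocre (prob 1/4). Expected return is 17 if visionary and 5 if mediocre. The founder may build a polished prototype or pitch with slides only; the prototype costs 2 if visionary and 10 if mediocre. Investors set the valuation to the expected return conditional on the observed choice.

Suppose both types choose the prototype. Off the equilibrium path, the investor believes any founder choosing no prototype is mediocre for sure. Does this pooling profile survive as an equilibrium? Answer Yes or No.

No

On path, the investor holds the prior and pays 3/4·17 + 1/4·5 = 14. Off path (no prototype), believing mediocre, it pays 5.
visionary: the prototype nets 14 − 2 = 12; no prototype nets 5. visionary stays.
mediocre: the prototype nets 14 − 10 = 4; no prototype nets 5. mediocre would deviate.
A type deviates, so pooling fails.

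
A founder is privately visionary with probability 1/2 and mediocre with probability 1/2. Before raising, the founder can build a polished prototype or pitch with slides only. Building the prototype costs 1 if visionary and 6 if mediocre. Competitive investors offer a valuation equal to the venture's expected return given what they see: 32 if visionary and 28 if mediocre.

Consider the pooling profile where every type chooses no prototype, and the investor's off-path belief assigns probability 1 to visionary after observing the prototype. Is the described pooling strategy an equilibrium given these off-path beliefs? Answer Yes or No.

On path, the investor holds the prior and pays 1/2·32 + 1/2·28 = 30. Off path (the prototype), believing visionary, it pays 32.
visionary: no prototype nets 30; the prototype nets 32 − 1 = 31. visionary would deviate.
mediocre: no prototype nets 30; the prototype nets 32 − 6 = 26. mediocre stays.
A type deviates, so pooling fails.

No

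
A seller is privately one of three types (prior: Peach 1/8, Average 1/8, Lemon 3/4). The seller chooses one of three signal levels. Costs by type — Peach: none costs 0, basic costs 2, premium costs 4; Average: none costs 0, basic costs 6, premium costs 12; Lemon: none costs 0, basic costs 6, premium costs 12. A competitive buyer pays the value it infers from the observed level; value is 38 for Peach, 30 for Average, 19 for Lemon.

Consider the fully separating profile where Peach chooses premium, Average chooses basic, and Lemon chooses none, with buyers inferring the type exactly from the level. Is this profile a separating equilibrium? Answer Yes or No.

Separating prices: premium → 38, basic → 30, none → 19.
Peach (assigned premium): none: 19 − 0 = 19; basic: 30 − 2 = 28; premium: 38 − 4 = 34. Peach stays.
Average (assigned basic): none: 19 − 0 = 19; basic: 30 − 6 = 24; premium: 38 − 12 = 26. Average prefers premium.
Lemon (assigned none): none: 19 − 0 = 19; basic: 30 − 6 = 24; premium: 38 − 12 = 26. Lemon prefers premium.
At least one type deviates; the separating profile fails.

No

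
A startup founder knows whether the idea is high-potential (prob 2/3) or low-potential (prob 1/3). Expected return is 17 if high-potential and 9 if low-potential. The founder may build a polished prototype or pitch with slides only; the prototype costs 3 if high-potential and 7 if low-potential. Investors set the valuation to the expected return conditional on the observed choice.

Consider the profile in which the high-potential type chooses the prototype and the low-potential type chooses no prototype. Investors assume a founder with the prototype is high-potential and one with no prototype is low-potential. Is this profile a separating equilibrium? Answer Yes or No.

Under these beliefs, the prototype earns valuation 17 and no prototype earns valuation 9.
high-potential: the prototype nets 17 − 3 = 14; no prototype nets 9. high-potential prefers the prototype.
low-potential: the prototype nets 17 − 7 = 10; no prototype nets 9. low-potential would deviate to the prototype.
low-potential has a profitable deviation, so the profile is not an equilibrium.

No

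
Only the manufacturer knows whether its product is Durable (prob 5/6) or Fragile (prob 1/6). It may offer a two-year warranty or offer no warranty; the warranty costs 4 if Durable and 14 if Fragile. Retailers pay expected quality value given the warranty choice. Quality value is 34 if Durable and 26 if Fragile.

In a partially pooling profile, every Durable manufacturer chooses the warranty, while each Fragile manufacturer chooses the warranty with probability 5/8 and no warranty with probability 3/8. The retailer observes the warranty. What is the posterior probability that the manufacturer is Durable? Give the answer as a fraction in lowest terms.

P(the warranty) = (5/6)·1 + (1/6)·(5/8) = 15/16.
By Bayes' rule, P(Durable | the warranty) = (5/6) / (15/16) = 8/9.

8/9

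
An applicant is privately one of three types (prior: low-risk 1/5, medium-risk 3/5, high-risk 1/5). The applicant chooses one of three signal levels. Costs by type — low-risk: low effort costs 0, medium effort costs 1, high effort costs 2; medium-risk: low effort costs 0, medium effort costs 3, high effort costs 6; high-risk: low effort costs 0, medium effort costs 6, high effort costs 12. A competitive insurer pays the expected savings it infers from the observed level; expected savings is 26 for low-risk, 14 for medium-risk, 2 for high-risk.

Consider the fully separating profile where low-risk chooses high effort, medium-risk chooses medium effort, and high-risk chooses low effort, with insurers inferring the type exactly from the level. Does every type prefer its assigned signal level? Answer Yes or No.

No

Separating rebates: high effort → 26, medium effort → 14, low effort → 2.
low-risk (assigned high effort): low effort: 2 − 0 = 2; medium effort: 14 − 1 = 13; high effort: 26 − 2 = 24. low-risk stays.
medium-risk (assigned medium effort): low effort: 2 − 0 = 2; medium effort: 14 − 3 = 11; high effort: 26 − 6 = 20. medium-risk prefers high effort.
high-risk (assigned low effort): low effort: 2 − 0 = 2; medium effort: 14 − 6 = 8; high effort: 26 − 12 = 14. high-risk prefers high effort.
At least one type deviates; the separating profile fails.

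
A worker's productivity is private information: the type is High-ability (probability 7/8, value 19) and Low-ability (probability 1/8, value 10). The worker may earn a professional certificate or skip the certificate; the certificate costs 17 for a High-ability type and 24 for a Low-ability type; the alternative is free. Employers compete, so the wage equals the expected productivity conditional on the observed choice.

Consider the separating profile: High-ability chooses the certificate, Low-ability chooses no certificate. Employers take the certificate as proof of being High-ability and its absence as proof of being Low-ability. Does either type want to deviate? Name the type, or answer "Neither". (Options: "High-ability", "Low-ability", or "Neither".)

The certificate pays 19; no certificate pays 10.
High-ability: assigned the certificate, nets 19 − 17 = 2; deviating to no certificate nets 10.
Low-ability: assigned no certificate, nets 10; deviating to the certificate nets 19 − 24 = -5.
The High-ability type gains 8 by deviating.

High-ability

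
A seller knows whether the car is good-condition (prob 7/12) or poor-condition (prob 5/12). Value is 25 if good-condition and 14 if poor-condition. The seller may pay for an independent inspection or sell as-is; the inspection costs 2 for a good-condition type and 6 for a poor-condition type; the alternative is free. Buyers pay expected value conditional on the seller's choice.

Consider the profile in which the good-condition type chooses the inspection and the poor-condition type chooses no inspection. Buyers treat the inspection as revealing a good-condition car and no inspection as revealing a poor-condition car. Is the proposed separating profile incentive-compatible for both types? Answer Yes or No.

No

Under these beliefs, the inspection earns price 25 and no inspection earns price 14.
good-condition: the inspection nets 25 − 2 = 23; no inspection nets 14. good-condition prefers the inspection.
poor-condition: the inspection nets 25 − 6 = 19; no inspection nets 14. poor-condition would deviate to the inspection.
poor-condition has a profitable deviation, so the profile is not an equilibrium.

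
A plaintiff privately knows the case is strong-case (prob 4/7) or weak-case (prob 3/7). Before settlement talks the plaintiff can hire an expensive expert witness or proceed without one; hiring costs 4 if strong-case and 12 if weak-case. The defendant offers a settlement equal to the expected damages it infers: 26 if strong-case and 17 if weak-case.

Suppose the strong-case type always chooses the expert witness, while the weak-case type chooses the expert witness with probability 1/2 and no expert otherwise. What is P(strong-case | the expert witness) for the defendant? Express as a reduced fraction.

P(the expert witness) = (4/7)·1 + (3/7)·(1/2) = 11/14.
By Bayes' rule, P(strong-case | the expert witness) = (4/7) / (11/14) = 8/11.

8/11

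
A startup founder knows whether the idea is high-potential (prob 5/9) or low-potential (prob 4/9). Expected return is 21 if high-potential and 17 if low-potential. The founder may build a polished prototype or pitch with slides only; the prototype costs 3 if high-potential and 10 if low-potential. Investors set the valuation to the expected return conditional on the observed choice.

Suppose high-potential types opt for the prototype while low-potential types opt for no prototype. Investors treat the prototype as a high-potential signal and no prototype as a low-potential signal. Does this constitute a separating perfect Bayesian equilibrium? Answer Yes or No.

Yes

Under these beliefs, the prototype earns valuation 21 and no prototype earns valuation 17.
high-potential: the prototype nets 21 − 3 = 18; no prototype nets 17. high-potential prefers the prototype.
low-potential: the prototype nets 21 − 10 = 11; no prototype nets 17. low-potential prefers no prototype.
Neither type deviates, so the separating profile is an equilibrium.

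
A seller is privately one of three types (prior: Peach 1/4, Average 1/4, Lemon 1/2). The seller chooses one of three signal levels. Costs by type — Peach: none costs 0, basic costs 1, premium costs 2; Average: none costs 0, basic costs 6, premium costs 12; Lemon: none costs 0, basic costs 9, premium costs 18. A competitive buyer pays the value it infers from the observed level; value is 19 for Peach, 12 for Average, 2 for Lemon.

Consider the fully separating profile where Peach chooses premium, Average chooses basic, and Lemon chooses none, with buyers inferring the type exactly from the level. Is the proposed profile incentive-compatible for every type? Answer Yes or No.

Separating prices: premium → 19, basic → 12, none → 2.
Peach (assigned premium): none: 2 − 0 = 2; basic: 12 − 1 = 11; premium: 19 − 2 = 17. Peach stays.
Average (assigned basic): none: 2 − 0 = 2; basic: 12 − 6 = 6; premium: 19 − 12 = 7. Average prefers premium.
Lemon (assigned none): none: 2 − 0 = 2; basic: 12 − 9 = 3; premium: 19 − 18 = 1. Lemon prefers basic.
At least one type deviates; the separating profile fails.

No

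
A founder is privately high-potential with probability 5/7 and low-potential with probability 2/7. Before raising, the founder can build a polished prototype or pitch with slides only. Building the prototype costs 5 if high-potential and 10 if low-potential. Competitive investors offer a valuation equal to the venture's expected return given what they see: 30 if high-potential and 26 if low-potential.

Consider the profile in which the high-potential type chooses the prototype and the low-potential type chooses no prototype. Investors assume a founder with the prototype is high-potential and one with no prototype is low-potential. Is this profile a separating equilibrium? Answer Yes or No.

Under these beliefs, the prototype earns valuation 30 and no prototype earns valuation 26.
high-potential: the prototype nets 30 − 5 = 25; no prototype nets 26. high-potential would deviate to no prototype.
low-potential: the prototype nets 30 − 10 = 20; no prototype nets 26. low-potential prefers no prototype.
high-potential has a profitable deviation, so the profile is not an equilibrium.

No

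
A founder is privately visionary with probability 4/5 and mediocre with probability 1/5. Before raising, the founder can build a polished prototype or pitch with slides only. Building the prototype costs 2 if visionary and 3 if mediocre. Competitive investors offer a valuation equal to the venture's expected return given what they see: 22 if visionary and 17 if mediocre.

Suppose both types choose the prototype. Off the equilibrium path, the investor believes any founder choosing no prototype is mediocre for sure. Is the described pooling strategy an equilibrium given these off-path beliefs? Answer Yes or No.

On path, the investor holds the prior and pays 4/5·22 + 1/5·17 = 21. Off path (no prototype), believing mediocre, it pays 17.
visionary: the prototype nets 21 − 2 = 19; no prototype nets 17. visionary stays.
mediocre: the prototype nets 21 − 3 = 18; no prototype nets 17. mediocre stays.
No type deviates, so pooling is sustained.

Yes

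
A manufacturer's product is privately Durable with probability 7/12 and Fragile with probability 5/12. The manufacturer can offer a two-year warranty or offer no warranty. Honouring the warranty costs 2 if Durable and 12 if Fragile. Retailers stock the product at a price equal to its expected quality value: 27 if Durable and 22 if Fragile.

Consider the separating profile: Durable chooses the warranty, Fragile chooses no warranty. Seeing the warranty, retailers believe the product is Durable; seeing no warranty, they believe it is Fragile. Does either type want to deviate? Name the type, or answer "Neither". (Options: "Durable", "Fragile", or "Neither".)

The warranty pays 27; no warranty pays 22.
Durable: assigned the warranty, nets 27 − 2 = 25; deviating to no warranty nets 22.
Fragile: assigned no warranty, nets 22; deviating to the warranty nets 27 − 12 = 15.
Both types strictly prefer their assigned action; no profitable deviation.

Neither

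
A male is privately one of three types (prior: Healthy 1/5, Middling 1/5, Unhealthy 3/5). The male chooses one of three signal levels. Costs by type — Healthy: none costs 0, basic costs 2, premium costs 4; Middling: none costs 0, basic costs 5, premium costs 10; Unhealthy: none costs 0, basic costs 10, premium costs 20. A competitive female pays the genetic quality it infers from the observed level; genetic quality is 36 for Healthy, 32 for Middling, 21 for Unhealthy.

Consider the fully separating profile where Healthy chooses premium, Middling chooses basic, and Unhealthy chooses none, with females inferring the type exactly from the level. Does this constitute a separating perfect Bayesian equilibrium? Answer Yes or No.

Separating mating payoffs: premium → 36, basic → 32, none → 21.
Healthy (assigned premium): none: 21 − 0 = 21; basic: 32 − 2 = 30; premium: 36 − 4 = 32. Healthy stays.
Middling (assigned basic): none: 21 − 0 = 21; basic: 32 − 5 = 27; premium: 36 − 10 = 26. Middling stays.
Unhealthy (assigned none): none: 21 − 0 = 21; basic: 32 − 10 = 22; premium: 36 − 20 = 16. Unhealthy prefers basic.
At least one type deviates; the separating profile fails.

No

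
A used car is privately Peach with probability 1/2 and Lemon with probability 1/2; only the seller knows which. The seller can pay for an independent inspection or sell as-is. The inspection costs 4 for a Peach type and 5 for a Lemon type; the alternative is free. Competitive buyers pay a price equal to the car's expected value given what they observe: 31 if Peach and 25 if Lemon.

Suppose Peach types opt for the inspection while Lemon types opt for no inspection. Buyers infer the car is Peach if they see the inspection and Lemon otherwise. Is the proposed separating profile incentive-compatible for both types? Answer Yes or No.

No

Under these beliefs, the inspection earns price 31 and no inspection earns price 25.
Peach: the inspection nets 31 − 4 = 27; no inspection nets 25. Peach prefers the inspection.
Lemon: the inspection nets 31 − 5 = 26; no inspection nets 25. Lemon would deviate to the inspection.
Lemon has a profitable deviation, so the profile is not an equilibrium.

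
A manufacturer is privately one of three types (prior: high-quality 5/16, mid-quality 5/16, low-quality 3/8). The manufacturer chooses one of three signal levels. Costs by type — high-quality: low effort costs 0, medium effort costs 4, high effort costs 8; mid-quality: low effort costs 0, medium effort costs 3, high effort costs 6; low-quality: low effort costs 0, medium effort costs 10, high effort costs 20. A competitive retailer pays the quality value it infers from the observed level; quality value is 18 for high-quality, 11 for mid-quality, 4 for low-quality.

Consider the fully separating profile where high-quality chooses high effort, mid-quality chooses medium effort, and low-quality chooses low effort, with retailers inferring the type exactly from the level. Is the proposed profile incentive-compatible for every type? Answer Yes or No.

No

Separating prices: high effort → 18, medium effort → 11, low effort → 4.
high-quality (assigned high effort): low effort: 4 − 0 = 4; medium effort: 11 − 4 = 7; high effort: 18 − 8 = 10. high-quality stays.
mid-quality (assigned medium effort): low effort: 4 − 0 = 4; medium effort: 11 − 3 = 8; high effort: 18 − 6 = 12. mid-quality prefers high effort.
low-quality (assigned low effort): low effort: 4 − 0 = 4; medium effort: 11 − 10 = 1; high effort: 18 − 20 = -2. low-quality stays.
At least one type deviates; the separating profile fails.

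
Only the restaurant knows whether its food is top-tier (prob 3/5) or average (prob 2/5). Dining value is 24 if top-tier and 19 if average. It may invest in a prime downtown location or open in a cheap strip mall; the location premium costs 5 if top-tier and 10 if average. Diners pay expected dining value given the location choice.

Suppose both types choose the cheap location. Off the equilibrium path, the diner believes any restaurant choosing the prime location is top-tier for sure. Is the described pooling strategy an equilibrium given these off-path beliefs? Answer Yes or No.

On path, the diner holds the prior and pays 3/5·24 + 2/5·19 = 22. Off path (the prime location), believing top-tier, it pays 24.
top-tier: the cheap location nets 22; the prime location nets 24 − 5 = 19. top-tier stays.
average: the cheap location nets 22; the prime location nets 24 − 10 = 14. average stays.
No type deviates, so pooling is sustained.

Yes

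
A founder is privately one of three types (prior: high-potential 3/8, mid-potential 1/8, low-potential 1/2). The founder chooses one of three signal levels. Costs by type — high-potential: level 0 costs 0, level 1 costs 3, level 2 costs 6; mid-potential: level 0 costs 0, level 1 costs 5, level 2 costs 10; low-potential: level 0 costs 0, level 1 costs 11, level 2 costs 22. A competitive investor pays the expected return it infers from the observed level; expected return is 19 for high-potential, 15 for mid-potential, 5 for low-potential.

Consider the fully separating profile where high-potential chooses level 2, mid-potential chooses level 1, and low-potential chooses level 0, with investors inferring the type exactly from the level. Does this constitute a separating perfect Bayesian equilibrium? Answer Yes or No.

Yes

Separating valuations: level 2 → 19, level 1 → 15, level 0 → 5.
high-potential (assigned level 2): level 0: 5 − 0 = 5; level 1: 15 − 3 = 12; level 2: 19 − 6 = 13. high-potential stays.
mid-potential (assigned level 1): level 0: 5 − 0 = 5; level 1: 15 − 5 = 10; level 2: 19 − 10 = 9. mid-potential stays.
low-potential (assigned level 0): level 0: 5 − 0 = 5; level 1: 15 − 11 = 4; level 2: 19 − 22 = -3. low-potential stays.
Every type prefers its assigned level; separation holds.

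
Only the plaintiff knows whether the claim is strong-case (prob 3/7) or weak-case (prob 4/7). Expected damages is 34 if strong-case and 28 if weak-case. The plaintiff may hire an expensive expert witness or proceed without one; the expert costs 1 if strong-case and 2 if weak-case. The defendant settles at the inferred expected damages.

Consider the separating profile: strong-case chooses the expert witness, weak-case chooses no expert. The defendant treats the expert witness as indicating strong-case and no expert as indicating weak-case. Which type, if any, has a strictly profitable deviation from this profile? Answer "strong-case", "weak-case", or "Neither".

The expert witness pays 34; no expert pays 28.
strong-case: assigned the expert witness, nets 34 − 1 = 33; deviating to no expert nets 28.
weak-case: assigned no expert, nets 28; deviating to the expert witness nets 34 − 2 = 32.
The weak-case type gains 4 by deviating.

weak-case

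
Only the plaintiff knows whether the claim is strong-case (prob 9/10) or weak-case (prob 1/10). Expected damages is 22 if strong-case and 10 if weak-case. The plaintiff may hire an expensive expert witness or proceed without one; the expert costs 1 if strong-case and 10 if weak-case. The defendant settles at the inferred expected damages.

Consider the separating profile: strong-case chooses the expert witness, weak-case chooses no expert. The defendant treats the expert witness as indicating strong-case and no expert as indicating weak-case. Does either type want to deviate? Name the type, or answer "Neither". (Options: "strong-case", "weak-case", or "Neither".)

The expert witness pays 22; no expert pays 10.
strong-case: assigned the expert witness, nets 22 − 1 = 21; deviating to no expert nets 10.
weak-case: assigned no expert, nets 10; deviating to the expert witness nets 22 − 10 = 12.
The weak-case type gains 2 by deviating.

weak-case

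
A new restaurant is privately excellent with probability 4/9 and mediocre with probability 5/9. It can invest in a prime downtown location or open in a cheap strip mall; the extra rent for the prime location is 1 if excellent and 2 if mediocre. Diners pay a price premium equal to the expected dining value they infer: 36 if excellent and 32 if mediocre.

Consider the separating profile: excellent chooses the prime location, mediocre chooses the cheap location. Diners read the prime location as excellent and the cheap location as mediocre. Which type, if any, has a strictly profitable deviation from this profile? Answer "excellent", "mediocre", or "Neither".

mediocre

The prime location pays 36; the cheap location pays 32.
excellent: assigned the prime location, nets 36 − 1 = 35; deviating to the cheap location nets 32.
mediocre: assigned the cheap location, nets 32; deviating to the prime location nets 36 − 2 = 34.
The mediocre type gains 2 by deviating.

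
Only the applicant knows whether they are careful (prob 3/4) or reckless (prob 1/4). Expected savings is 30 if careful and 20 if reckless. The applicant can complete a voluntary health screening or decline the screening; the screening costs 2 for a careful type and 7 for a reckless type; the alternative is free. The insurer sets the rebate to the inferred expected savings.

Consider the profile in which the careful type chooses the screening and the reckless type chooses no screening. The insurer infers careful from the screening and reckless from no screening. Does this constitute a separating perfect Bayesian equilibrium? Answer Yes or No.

Under these beliefs, the screening earns rebate 30 and no screening earns rebate 20.
careful: the screening nets 30 − 2 = 28; no screening nets 20. careful prefers the screening.
reckless: the screening nets 30 − 7 = 23; no screening nets 20. reckless would deviate to the screening.
reckless has a profitable deviation, so the profile is not an equilibrium.

No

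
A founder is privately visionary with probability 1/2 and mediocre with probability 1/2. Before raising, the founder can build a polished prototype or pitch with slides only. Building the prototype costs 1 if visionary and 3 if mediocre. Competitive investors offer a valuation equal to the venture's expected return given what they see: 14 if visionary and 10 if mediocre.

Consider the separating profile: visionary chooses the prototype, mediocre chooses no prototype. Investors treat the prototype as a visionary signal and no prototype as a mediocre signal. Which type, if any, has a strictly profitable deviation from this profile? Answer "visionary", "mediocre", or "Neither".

The prototype pays 14; no prototype pays 10.
visionary: assigned the prototype, nets 14 − 1 = 13; deviating to no prototype nets 10.
mediocre: assigned no prototype, nets 10; deviating to the prototype nets 14 − 3 = 11.
The mediocre type gains 1 by deviating.

mediocre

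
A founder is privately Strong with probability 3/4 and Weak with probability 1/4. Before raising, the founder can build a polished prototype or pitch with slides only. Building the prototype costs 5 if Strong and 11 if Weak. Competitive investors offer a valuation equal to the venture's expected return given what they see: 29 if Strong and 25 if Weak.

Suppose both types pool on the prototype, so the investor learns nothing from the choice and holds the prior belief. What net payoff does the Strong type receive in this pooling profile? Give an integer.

Pooled valuation = 3/4·29 + 1/4·25 = 28.
Strong pays cost 5 for the prototype, so net payoff = 28 − 5 = 23.

23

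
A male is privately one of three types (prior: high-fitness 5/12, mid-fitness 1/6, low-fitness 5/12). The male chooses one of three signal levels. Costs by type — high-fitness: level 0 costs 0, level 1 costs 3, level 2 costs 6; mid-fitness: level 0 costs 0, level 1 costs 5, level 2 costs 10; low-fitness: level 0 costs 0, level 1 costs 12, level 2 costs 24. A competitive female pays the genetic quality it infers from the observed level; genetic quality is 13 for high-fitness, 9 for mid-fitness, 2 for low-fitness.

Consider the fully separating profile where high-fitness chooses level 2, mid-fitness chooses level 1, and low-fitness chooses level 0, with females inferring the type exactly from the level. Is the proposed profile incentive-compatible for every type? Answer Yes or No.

Separating mating payoffs: level 2 → 13, level 1 → 9, level 0 → 2.
high-fitness (assigned level 2): level 0: 2 − 0 = 2; level 1: 9 − 3 = 6; level 2: 13 − 6 = 7. high-fitness stays.
mid-fitness (assigned level 1): level 0: 2 − 0 = 2; level 1: 9 − 5 = 4; level 2: 13 − 10 = 3. mid-fitness stays.
low-fitness (assigned level 0): level 0: 2 − 0 = 2; level 1: 9 − 12 = -3; level 2: 13 − 24 = -11. low-fitness stays.
Every type prefers its assigned level; separation holds.

Yes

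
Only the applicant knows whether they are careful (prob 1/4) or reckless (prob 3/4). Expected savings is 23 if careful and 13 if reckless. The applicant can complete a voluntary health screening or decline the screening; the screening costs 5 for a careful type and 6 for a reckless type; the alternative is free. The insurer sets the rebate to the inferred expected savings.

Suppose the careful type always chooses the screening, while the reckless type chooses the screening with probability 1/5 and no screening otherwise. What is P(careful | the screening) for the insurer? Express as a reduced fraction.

P(the screening) = (1/4)·1 + (3/4)·(1/5) = 2/5.
By Bayes' rule, P(careful | the screening) = (1/4) / (2/5) = 5/8.

5/8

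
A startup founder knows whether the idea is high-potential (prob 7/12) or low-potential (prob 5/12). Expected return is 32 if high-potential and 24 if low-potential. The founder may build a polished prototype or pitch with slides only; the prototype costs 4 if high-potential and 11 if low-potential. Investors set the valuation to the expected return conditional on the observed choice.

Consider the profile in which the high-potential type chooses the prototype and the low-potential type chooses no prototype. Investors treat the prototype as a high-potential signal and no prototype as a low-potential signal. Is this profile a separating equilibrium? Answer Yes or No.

Yes

Under these beliefs, the prototype earns valuation 32 and no prototype earns valuation 24.
high-potential: the prototype nets 32 − 4 = 28; no prototype nets 24. high-potential prefers the prototype.
low-potential: the prototype nets 32 − 11 = 21; no prototype nets 24. low-potential prefers no prototype.
Neither type deviates, so the separating profile is an equilibrium.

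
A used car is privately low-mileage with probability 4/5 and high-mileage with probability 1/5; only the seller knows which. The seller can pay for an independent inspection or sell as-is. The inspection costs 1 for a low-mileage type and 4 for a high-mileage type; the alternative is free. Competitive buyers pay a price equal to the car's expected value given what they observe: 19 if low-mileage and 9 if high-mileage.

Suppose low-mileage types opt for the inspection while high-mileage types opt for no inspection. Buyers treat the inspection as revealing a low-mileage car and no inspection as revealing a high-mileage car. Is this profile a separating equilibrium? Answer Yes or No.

Under these beliefs, the inspection earns price 19 and no inspection earns price 9.
low-mileage: the inspection nets 19 − 1 = 18; no inspection nets 9. low-mileage prefers the inspection.
high-mileage: the inspection nets 19 − 4 = 15; no inspection nets 9. high-mileage would deviate to the inspection.
high-mileage has a profitable deviation, so the profile is not an equilibrium.

No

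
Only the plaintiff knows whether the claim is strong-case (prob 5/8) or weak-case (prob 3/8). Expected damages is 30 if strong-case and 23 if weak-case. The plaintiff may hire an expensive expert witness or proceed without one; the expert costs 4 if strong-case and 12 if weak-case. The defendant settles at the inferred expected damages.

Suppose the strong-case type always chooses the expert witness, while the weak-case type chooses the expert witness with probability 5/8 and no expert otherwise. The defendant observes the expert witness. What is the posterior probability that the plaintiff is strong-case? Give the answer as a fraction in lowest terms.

8/11

P(the expert witness) = (5/8)·1 + (3/8)·(5/8) = 55/64.
By Bayes' rule, P(strong-case | the expert witness) = (5/8) / (55/64) = 8/11.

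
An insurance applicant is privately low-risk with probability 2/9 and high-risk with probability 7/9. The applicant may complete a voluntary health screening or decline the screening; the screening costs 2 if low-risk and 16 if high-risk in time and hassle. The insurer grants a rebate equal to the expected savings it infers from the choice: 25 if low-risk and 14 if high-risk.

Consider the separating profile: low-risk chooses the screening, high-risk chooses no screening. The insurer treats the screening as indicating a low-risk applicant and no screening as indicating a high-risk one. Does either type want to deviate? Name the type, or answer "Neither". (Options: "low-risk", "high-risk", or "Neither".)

Neither

The screening pays 25; no screening pays 14.
low-risk: assigned the screening, nets 25 − 2 = 23; deviating to no screening nets 14.
high-risk: assigned no screening, nets 14; deviating to the screening nets 25 − 16 = 9.
Both types strictly prefer their assigned action; no profitable deviation.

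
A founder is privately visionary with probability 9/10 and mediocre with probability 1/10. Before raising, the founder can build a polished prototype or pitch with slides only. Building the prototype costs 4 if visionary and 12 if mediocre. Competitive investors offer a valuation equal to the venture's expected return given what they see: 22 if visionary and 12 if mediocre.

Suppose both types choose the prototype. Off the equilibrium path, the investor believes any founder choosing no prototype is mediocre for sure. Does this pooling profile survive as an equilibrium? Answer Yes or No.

No

On path, the investor holds the prior and pays 9/10·22 + 1/10·12 = 21. Off path (no prototype), believing mediocre, it pays 12.
visionary: the prototype nets 21 − 4 = 17; no prototype nets 12. visionary stays.
mediocre: the prototype nets 21 − 12 = 9; no prototype nets 12. mediocre would deviate.
A type deviates, so pooling fails.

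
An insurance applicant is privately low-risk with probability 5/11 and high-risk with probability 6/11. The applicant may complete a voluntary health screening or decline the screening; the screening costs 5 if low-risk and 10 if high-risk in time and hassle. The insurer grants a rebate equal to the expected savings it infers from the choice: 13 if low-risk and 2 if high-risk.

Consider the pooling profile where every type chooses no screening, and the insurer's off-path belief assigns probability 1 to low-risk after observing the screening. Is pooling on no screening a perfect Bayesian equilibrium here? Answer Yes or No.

No

On path, the insurer holds the prior and pays 5/11·13 + 6/11·2 = 7. Off path (the screening), believing low-risk, it pays 13.
low-risk: no screening nets 7; the screening nets 13 − 5 = 8. low-risk would deviate.
high-risk: no screening nets 7; the screening nets 13 − 10 = 3. high-risk stays.
A type deviates, so pooling fails.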